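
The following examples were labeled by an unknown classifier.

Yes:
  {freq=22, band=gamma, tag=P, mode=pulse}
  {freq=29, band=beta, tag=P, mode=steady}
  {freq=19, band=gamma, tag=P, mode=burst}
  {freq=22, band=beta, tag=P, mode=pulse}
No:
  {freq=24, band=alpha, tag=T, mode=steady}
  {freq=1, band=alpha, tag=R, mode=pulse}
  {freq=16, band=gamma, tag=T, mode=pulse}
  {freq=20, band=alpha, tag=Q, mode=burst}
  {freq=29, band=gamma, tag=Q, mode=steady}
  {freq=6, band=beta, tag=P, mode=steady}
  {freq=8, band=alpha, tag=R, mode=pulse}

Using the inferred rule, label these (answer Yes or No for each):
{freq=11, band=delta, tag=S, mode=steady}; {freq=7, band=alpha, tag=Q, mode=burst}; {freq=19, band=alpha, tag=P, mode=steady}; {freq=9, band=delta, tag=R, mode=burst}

No, No, Yes, No

'Yes' ⟺ tag is P AND freq ≥ 8.
{freq=11, band=delta, tag=S, mode=steady}: No (tag is S, freq = 11).
{freq=7, band=alpha, tag=Q, mode=burst}: No (tag is Q, freq = 7).
{freq=19, band=alpha, tag=P, mode=steady}: Yes (tag is P, freq = 19).
{freq=9, band=delta, tag=R, mode=burst}: No (tag is R, freq = 9).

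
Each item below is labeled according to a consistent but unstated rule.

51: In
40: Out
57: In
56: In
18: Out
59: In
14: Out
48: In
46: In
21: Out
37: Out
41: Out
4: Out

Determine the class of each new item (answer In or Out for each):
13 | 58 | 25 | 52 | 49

Out, In, Out, In, In

A rule that fits every label: at least 46 — true of each 'In' example, false of each 'Out' one.
13: Out (13 < 46). 58: In (58 ≥ 46). 25: Out (25 < 46). 52: In (52 ≥ 46). 49: In (49 ≥ 46).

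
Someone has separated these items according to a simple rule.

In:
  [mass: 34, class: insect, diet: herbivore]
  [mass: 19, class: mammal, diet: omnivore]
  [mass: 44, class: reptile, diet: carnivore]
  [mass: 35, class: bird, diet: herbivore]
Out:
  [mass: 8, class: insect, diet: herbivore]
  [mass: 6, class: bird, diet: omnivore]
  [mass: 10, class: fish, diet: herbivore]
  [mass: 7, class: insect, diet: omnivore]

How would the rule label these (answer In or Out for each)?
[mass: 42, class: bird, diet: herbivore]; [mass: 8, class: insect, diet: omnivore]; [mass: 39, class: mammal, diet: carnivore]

The common property of the 'In' items is: mass ≥ 19. No 'Out' item has it.
In: [mass: 42, class: bird, diet: herbivore], since mass = 42.
Out: [mass: 8, class: insect, diet: omnivore], since mass = 8.
In: [mass: 39, class: mammal, diet: carnivore], since mass = 39.

In, Out, In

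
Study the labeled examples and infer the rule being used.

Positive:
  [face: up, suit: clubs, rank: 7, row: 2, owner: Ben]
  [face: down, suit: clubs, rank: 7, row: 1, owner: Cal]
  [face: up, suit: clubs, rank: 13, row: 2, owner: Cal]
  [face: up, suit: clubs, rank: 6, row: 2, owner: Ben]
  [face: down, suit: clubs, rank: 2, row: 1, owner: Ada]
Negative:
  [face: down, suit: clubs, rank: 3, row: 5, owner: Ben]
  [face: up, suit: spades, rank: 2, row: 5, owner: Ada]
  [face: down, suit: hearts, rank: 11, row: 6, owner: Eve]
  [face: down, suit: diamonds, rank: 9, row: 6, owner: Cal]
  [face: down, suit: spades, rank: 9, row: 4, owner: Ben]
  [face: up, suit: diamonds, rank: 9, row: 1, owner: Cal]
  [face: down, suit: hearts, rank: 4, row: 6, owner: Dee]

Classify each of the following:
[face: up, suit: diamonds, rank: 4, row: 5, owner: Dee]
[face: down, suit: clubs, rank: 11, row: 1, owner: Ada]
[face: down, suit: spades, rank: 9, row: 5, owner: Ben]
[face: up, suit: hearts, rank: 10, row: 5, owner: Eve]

Negative, Positive, Negative, Negative

One predicate separates the groups cleanly: suit is clubs AND row ≤ 2.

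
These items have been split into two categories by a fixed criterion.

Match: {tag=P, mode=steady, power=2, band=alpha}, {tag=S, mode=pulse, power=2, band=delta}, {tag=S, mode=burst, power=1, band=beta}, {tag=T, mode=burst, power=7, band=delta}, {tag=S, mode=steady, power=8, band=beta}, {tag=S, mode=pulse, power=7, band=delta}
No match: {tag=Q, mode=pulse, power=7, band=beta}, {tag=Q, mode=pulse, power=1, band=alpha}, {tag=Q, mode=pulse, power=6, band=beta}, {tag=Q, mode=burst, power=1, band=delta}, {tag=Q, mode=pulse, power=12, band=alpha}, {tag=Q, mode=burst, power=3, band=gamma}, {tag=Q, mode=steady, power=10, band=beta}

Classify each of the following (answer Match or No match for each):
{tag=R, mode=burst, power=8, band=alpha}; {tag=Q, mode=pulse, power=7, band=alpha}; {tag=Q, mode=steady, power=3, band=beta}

Match, No match, No match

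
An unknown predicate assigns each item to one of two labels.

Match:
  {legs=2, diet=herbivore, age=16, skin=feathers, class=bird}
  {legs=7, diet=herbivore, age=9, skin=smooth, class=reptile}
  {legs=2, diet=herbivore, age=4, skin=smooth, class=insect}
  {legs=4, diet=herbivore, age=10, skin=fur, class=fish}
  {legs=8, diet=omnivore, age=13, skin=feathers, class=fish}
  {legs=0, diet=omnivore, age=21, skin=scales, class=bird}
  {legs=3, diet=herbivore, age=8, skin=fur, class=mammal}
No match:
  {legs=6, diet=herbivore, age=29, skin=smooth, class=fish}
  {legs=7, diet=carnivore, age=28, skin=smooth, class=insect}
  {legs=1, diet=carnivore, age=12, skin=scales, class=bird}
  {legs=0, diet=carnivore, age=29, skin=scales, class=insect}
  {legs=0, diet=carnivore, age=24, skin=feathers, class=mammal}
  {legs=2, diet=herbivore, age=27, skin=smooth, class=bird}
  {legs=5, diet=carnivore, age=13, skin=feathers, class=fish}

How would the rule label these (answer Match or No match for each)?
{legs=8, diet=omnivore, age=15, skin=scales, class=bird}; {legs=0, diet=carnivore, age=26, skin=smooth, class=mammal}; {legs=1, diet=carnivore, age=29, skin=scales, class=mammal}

The distinguishing property — diet is not carnivore AND age ≤ 21 — holds for all the 'Match' cases and none of the 'No match' cases.

Match, No match, No match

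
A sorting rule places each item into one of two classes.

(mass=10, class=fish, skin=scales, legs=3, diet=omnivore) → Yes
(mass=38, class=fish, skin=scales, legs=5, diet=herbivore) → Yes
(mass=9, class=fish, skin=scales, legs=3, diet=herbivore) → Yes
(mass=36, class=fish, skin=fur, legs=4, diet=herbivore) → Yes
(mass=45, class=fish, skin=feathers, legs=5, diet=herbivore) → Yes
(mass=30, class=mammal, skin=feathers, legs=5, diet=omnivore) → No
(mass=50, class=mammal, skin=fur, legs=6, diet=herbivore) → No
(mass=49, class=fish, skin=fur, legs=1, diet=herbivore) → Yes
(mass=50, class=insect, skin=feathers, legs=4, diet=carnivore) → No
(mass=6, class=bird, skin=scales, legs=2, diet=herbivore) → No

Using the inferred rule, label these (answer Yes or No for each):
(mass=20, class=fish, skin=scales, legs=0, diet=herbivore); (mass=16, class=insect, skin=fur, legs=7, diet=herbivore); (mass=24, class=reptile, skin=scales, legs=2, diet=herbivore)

Yes, No, No

The rule appears to be: class is fish.
(mass=20, class=fish, skin=scales, legs=0, diet=herbivore): class is fish, fits → Yes. (mass=16, class=insect, skin=fur, legs=7, diet=herbivore): class is insect, doesn't qualify → No. (mass=24, class=reptile, skin=scales, legs=2, diet=herbivore): class is reptile, doesn't qualify → No.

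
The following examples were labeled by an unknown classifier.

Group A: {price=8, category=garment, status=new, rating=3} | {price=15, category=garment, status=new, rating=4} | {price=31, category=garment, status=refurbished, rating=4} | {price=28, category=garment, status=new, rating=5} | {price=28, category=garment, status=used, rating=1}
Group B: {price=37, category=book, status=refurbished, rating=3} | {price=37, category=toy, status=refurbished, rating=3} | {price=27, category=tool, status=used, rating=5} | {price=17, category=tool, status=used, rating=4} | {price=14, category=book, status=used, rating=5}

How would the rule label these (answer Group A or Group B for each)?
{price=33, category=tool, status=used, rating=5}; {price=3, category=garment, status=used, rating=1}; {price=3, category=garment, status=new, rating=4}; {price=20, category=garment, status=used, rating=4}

Group B, Group A, Group A, Group A

Rule: category is garment. This holds for each 'Group A' example and fails for each 'Group B' one.
{price=33, category=tool, status=used, rating=5}: category is tool — doesn't match, so Group B. {price=3, category=garment, status=used, rating=1}: category is garment — checks out, so Group A. {price=3, category=garment, status=new, rating=4}: category is garment — checks out, so Group A. {price=20, category=garment, status=used, rating=4}: category is garment — checks out, so Group A.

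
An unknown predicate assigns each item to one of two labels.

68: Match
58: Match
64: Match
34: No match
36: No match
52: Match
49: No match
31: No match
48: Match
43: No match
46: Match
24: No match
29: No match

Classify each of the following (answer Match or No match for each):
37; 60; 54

No match, Match, Match

A rule that fits every label: even AND at least 43 — true of each 'Match' example, false of each 'No match' one.
37 — 37 is odd, 37 < 43, hence No match.
60 — 60 is even, 60 ≥ 43, hence Match.
54 — 54 is even, 54 ≥ 43, hence Match.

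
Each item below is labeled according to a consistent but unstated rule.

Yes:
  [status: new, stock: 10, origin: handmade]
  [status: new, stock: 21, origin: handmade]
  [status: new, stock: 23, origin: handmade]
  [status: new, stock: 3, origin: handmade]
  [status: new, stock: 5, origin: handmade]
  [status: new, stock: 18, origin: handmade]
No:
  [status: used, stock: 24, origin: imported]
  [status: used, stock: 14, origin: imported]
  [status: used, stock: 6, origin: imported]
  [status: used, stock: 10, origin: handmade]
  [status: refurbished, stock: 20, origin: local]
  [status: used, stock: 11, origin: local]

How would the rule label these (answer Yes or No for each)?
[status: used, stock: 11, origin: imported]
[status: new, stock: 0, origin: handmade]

Looking at the examples, the only property every 'Yes' case has and every 'No' case lacks is: status is new.

No, Yes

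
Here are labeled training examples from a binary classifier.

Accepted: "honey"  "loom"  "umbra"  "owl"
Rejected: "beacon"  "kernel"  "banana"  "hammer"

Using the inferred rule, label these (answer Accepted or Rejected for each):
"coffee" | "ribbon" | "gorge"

Rejected, Rejected, Accepted

Rule: length ≤ 5. This holds for each 'Accepted' example and fails for each 'Rejected' one.
"coffee": length 6 — does not satisfy this, so Rejected. "ribbon": length 6 — does not satisfy this, so Rejected. "gorge": length 5 — has this property, so Accepted.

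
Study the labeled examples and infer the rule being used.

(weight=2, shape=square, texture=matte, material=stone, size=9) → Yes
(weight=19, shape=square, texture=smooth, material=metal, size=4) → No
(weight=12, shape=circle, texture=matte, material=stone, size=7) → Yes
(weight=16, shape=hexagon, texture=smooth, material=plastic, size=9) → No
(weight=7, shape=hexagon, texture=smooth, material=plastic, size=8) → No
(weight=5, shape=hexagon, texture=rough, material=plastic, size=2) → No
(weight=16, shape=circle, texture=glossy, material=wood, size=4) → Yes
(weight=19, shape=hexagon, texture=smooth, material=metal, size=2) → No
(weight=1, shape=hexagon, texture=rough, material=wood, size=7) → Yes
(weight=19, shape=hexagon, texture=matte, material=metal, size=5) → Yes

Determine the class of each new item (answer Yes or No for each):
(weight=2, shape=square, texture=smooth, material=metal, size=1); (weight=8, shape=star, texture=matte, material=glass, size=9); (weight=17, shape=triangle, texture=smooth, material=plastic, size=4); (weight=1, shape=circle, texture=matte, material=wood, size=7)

All 'Yes' examples share one property — texture is matte OR material is wood — and every 'No' example lacks it.

No, Yes, No, Yes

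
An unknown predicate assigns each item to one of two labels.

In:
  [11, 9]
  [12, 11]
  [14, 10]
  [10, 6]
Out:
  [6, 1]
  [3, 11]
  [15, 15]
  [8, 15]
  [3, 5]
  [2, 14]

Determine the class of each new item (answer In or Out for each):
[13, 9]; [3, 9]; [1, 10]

The rule appears to be: first > second AND sum ≥ 8.
[13, 9]: 13 > 9, 13+9 = 22, qualifies → In. [3, 9]: 3 < 9, 3+9 = 12, does not satisfy this → Out. [1, 10]: 1 < 10, 1+10 = 11, does not satisfy this → Out.

In, Out, Out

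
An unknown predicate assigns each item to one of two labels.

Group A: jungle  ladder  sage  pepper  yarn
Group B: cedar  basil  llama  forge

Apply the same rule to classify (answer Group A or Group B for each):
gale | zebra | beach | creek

Group A, Group B, Group B, Group B

A rule that fits every label: even length — true of each 'Group A' example, false of each 'Group B' one.
gale → length 4 → Group A.
zebra → length 5 → Group B.
beach → length 5 → Group B.
creek → length 5 → Group B.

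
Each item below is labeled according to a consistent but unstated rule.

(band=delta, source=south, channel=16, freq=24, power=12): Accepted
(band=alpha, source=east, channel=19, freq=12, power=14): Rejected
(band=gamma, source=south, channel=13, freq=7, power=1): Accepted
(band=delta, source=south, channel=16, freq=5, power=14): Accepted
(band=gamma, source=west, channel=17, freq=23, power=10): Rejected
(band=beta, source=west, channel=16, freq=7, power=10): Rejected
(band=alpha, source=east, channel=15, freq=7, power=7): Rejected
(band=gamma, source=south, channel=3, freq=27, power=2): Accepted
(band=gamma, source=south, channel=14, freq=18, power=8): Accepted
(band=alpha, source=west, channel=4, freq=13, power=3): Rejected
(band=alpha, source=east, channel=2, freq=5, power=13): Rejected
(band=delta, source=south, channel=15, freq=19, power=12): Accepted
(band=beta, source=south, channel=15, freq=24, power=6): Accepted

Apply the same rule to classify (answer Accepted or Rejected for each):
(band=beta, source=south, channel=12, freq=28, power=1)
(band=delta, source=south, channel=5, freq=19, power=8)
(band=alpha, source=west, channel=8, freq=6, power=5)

All 'Accepted' examples share one property — source is south — and every 'Rejected' example lacks it.
(band=beta, source=south, channel=12, freq=28, power=1): source is south, meets the rule → Accepted.
(band=delta, source=south, channel=5, freq=19, power=8): source is south, meets the rule → Accepted.
(band=alpha, source=west, channel=8, freq=6, power=5): source is west, does not fit → Rejected.

Accepted, Accepted, Rejected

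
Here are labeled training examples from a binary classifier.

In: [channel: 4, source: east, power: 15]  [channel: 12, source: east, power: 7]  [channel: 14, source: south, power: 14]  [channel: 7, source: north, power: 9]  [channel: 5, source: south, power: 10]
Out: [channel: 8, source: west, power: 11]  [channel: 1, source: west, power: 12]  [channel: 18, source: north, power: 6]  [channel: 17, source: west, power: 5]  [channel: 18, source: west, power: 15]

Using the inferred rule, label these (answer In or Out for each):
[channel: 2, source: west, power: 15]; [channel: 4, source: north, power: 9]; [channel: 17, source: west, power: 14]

One predicate separates the groups cleanly: source is not west AND power ≥ 7.

Out, In, Out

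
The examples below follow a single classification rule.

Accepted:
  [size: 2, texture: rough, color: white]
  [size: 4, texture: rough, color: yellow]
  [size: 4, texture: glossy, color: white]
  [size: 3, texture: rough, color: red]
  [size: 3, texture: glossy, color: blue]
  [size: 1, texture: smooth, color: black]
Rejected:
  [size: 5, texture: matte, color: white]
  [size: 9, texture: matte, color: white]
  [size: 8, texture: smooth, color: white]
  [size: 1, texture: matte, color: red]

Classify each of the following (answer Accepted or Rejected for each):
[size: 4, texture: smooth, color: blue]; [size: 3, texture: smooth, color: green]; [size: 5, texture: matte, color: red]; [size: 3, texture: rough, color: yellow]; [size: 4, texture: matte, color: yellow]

Accepted, Accepted, Rejected, Accepted, Rejected

One predicate separates the groups cleanly: texture is not matte AND size ≤ 4.
[size: 4, texture: smooth, color: blue]: Accepted (texture is smooth, size = 4). [size: 3, texture: smooth, color: green]: Accepted (texture is smooth, size = 3). [size: 5, texture: matte, color: red]: Rejected (texture is matte, size = 5). [size: 3, texture: rough, color: yellow]: Accepted (texture is rough, size = 3). [size: 4, texture: matte, color: yellow]: Rejected (texture is matte, size = 4).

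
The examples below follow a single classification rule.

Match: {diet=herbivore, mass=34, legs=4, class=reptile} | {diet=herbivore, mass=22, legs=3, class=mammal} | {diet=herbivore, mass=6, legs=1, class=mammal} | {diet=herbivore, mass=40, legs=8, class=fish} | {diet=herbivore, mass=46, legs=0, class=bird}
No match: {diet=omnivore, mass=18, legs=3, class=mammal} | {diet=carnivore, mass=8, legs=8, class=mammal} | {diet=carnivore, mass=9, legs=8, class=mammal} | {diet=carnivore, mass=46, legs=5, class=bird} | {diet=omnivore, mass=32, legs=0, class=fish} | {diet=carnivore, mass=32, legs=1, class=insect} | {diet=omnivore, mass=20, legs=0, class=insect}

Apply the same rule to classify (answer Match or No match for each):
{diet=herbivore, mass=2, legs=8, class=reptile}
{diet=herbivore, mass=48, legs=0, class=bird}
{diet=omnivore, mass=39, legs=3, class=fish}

Match, Match, No match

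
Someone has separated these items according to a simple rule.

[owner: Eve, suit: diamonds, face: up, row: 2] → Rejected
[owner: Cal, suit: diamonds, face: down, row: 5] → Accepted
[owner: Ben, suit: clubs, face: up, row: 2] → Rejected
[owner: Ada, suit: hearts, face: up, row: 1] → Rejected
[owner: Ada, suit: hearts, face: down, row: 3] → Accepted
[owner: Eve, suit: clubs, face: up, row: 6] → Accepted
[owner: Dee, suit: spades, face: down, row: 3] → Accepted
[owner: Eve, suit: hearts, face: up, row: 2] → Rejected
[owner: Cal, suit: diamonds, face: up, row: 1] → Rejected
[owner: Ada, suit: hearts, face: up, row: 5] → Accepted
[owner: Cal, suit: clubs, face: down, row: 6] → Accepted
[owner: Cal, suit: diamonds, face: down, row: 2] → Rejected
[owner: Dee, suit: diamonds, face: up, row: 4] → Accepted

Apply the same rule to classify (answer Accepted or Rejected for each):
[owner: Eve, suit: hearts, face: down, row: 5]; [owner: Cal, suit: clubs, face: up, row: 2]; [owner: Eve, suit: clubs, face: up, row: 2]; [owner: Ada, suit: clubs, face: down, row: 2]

Every 'Accepted' example satisfies: row ≥ 3. None of the 'Rejected' examples do.
[owner: Eve, suit: hearts, face: down, row: 5]: row = 5, fits → Accepted.
[owner: Cal, suit: clubs, face: up, row: 2]: row = 2, does not satisfy this → Rejected.
[owner: Eve, suit: clubs, face: up, row: 2]: row = 2, does not satisfy this → Rejected.
[owner: Ada, suit: clubs, face: down, row: 2]: row = 2, does not satisfy this → Rejected.

Accepted, Rejected, Rejected, Rejected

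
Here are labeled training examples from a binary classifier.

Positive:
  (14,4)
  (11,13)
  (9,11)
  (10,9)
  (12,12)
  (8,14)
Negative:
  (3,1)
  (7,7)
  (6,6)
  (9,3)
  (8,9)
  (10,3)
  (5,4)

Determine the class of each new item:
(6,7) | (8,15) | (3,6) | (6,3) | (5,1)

Negative, Positive, Negative, Negative, Negative

'Positive' ⟺ sum ≥ 18.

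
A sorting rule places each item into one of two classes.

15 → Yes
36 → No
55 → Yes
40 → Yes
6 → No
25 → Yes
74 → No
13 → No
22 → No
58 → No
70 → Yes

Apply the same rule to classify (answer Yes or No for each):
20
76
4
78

The distinguishing property — multiple of 5 — holds for all the 'Yes' cases and none of the 'No' cases.
20: Yes (20 = 5·4).
76: No (76 = 5·15 + 1).
4: No (4 = 5·0 + 4).
78: No (78 = 5·15 + 3).

Yes, No, No, No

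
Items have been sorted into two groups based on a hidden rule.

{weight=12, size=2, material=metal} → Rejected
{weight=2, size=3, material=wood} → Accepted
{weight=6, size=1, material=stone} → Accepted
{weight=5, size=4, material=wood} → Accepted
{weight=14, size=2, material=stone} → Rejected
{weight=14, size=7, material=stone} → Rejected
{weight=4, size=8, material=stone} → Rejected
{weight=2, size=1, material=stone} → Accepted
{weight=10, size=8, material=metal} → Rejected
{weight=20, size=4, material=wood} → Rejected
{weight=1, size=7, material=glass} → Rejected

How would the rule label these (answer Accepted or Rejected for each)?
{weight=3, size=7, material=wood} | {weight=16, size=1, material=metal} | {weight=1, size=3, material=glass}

Rejected, Rejected, Accepted

The pattern is that an item is 'Accepted' exactly when: size ≤ 4 AND weight ≤ 6.
{weight=3, size=7, material=wood} → size = 7, weight = 3 → Rejected.
{weight=16, size=1, material=metal} → size = 1, weight = 16 → Rejected.
{weight=1, size=3, material=glass} → size = 3, weight = 1 → Accepted.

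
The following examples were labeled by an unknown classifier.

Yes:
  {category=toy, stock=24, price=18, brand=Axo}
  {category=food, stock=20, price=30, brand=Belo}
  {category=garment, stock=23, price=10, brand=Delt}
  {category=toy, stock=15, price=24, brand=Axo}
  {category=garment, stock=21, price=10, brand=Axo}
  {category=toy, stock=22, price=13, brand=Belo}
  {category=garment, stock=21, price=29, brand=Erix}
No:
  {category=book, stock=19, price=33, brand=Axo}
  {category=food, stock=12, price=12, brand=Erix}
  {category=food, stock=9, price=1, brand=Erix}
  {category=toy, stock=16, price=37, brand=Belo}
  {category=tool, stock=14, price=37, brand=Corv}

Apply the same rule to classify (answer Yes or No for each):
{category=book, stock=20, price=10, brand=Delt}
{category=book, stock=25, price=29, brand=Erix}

The classifier is using: stock ≥ 14 AND price ≤ 30.
{category=book, stock=20, price=10, brand=Delt}: stock = 20, price = 10, meets the rule → Yes. {category=book, stock=25, price=29, brand=Erix}: stock = 25, price = 29, meets the rule → Yes.

Yes, Yes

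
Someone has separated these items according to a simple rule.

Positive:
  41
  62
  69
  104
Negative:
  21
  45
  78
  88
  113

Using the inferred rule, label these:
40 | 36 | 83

Negative, Negative, Positive

Checking candidate rules against both groups, what survives is: ≡ 6 (mod 7).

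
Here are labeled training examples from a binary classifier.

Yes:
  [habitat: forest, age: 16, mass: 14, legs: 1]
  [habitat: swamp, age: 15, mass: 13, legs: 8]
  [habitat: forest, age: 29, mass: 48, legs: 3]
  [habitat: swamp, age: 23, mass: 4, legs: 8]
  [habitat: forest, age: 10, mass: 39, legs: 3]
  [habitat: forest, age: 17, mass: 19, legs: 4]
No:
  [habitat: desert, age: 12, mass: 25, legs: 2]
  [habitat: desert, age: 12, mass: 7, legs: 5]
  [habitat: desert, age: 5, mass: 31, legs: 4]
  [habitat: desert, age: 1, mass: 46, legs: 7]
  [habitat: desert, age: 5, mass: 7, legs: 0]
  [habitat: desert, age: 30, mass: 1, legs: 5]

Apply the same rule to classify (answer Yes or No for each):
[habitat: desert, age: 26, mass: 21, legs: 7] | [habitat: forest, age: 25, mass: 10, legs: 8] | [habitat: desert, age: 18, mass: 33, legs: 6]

Comparing the two groups points to one rule — habitat is not desert.

No, Yes, No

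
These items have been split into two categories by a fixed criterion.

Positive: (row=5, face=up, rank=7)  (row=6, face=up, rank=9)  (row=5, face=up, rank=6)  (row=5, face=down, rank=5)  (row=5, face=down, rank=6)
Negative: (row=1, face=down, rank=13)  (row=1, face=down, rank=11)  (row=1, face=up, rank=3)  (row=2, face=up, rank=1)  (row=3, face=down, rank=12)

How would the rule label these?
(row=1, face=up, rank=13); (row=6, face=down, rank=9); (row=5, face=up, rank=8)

The rule appears to be: row ≥ 5.
(row=1, face=up, rank=13) — row = 1, hence Negative. (row=6, face=down, rank=9) — row = 6, hence Positive. (row=5, face=up, rank=8) — row = 5, hence Positive.

Negative, Positive, Positive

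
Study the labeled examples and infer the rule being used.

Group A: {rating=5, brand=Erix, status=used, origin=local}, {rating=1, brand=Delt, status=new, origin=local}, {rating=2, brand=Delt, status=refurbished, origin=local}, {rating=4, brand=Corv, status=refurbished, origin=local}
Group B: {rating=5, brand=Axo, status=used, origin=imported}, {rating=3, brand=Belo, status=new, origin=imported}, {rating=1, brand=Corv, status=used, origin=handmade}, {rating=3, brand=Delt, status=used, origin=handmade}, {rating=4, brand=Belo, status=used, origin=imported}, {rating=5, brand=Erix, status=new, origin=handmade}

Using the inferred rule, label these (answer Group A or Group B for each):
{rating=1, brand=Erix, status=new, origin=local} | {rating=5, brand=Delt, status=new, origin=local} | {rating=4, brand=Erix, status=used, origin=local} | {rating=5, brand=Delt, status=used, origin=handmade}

Group A, Group A, Group A, Group B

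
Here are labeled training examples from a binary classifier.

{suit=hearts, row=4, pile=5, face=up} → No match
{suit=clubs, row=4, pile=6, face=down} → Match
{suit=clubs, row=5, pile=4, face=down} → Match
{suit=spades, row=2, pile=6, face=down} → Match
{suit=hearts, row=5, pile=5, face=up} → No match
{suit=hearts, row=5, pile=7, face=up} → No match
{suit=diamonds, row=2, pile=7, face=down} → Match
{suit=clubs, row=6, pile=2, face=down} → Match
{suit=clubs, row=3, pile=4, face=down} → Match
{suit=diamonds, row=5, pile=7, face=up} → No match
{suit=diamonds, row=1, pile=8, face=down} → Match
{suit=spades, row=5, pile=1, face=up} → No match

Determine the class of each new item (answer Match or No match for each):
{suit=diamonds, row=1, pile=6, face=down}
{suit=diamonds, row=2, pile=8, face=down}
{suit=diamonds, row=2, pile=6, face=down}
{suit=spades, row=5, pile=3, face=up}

The distinguishing property — face is down — holds for all the 'Match' cases and none of the 'No match' cases.
{suit=diamonds, row=1, pile=6, face=down} → face is down → Match.
{suit=diamonds, row=2, pile=8, face=down} → face is down → Match.
{suit=diamonds, row=2, pile=6, face=down} → face is down → Match.
{suit=spades, row=5, pile=3, face=up} → face is up → No match.

Match, Match, Match, No match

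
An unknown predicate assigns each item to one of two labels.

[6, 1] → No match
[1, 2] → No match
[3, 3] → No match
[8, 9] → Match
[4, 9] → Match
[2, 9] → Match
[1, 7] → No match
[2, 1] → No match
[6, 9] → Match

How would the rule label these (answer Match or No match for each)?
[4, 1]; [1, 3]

The pattern is that an item is 'Match' exactly when: sum ≥ 11.
[4, 1] → 4+1 = 5 → No match. [1, 3] → 1+3 = 4 → No match.

No match, No match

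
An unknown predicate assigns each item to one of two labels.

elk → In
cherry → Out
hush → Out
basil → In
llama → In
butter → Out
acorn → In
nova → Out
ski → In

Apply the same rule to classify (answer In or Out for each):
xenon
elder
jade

The rule appears to be: odd length.
In: xenon, since length 5.
In: elder, since length 5.
Out: jade, since length 4.

In, In, Out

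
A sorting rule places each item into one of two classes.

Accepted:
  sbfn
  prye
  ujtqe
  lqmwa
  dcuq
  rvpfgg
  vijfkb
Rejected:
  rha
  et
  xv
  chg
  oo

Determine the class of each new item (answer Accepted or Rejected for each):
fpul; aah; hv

Accepted, Rejected, Rejected

'Accepted' ⟺ length ≥ 4.
fpul → length 4 → Accepted.
aah → length 3 → Rejected.
hv → length 2 → Rejected.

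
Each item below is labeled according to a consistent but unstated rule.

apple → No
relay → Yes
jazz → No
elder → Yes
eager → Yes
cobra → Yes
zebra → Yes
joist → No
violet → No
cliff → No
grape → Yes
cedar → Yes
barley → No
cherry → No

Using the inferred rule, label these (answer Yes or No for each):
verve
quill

Yes, No

The distinguishing property — odd length AND contains 'r' — holds for all the 'Yes' cases and none of the 'No' cases.
verve — length 5, has 'r', hence Yes.
quill — length 5, no 'r', hence No.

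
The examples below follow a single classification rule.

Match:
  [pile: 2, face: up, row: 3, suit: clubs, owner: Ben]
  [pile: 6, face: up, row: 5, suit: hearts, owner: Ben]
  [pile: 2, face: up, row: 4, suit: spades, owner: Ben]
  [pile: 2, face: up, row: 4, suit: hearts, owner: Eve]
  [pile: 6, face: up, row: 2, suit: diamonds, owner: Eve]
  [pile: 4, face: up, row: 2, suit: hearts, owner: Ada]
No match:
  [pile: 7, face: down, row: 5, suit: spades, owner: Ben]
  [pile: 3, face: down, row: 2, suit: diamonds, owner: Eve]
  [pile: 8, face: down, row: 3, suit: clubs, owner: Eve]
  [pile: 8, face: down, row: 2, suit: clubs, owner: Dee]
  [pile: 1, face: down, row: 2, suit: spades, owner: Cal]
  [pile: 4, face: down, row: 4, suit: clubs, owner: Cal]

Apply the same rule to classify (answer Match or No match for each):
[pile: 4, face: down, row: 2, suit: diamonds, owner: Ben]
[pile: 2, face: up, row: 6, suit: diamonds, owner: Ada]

No match, Match

Comparing the two groups points to one rule — face is up.
No match: [pile: 4, face: down, row: 2, suit: diamonds, owner: Ben], since face is down.
Match: [pile: 2, face: up, row: 6, suit: diamonds, owner: Ada], since face is up.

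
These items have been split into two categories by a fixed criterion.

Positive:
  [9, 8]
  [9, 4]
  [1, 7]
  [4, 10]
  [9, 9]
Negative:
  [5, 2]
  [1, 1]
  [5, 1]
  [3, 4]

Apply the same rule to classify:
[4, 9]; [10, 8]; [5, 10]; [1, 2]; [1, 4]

The simplest hypothesis consistent with all the labels is: sum ≥ 8.

Positive, Positive, Positive, Negative, Negative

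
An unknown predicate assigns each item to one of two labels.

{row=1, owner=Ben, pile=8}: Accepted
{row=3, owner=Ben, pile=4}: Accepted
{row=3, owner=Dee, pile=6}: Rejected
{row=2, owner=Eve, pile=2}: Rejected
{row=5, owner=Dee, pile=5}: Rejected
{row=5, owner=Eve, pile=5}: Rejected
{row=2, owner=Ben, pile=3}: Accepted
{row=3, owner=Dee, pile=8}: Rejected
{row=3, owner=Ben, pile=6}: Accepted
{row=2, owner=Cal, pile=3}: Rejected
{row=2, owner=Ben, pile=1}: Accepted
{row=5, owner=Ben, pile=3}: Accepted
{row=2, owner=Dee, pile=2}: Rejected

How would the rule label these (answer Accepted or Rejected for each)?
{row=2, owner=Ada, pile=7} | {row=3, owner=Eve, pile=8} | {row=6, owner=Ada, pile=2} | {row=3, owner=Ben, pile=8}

The distinguishing property — owner is Ben — holds for all the 'Accepted' cases and none of the 'Rejected' cases.
{row=2, owner=Ada, pile=7}: owner is Ada, fails this test → Rejected.
{row=3, owner=Eve, pile=8}: owner is Eve, fails this test → Rejected.
{row=6, owner=Ada, pile=2}: owner is Ada, fails this test → Rejected.
{row=3, owner=Ben, pile=8}: owner is Ben, meets the rule → Accepted.

Rejected, Rejected, Rejected, Accepted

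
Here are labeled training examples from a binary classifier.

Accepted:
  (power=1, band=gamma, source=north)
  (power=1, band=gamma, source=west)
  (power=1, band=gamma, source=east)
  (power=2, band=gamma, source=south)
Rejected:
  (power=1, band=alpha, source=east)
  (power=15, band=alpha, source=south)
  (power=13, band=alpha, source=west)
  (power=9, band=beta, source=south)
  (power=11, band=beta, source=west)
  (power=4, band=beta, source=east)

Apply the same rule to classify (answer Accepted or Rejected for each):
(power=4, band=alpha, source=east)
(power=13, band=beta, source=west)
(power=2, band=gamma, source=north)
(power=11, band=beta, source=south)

Rejected, Rejected, Accepted, Rejected

The rule appears to be: band is gamma.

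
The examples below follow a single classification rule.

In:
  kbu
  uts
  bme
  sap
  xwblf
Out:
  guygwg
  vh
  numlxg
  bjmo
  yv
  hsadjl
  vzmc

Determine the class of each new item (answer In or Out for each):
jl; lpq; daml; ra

The simplest hypothesis consistent with all the labels is: odd length.
jl: length 2, doesn't qualify → Out.
lpq: length 3, has this property → In.
daml: length 4, doesn't qualify → Out.
ra: length 2, doesn't qualify → Out.

Out, In, Out, Out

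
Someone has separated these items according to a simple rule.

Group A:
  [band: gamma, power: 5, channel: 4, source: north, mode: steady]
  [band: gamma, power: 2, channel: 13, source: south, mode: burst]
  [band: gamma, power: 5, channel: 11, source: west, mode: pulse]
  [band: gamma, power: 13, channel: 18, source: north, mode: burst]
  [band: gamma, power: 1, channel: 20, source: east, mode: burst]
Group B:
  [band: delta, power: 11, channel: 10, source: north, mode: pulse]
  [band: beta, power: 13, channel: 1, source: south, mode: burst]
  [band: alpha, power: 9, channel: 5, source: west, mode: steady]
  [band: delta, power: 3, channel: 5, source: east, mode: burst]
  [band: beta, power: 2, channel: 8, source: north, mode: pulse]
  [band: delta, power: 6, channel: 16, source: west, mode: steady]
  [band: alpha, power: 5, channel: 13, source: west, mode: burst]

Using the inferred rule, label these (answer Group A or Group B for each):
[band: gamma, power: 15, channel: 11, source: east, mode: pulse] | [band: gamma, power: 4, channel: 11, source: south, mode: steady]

The classifier is using: band is gamma.

Group A, Group A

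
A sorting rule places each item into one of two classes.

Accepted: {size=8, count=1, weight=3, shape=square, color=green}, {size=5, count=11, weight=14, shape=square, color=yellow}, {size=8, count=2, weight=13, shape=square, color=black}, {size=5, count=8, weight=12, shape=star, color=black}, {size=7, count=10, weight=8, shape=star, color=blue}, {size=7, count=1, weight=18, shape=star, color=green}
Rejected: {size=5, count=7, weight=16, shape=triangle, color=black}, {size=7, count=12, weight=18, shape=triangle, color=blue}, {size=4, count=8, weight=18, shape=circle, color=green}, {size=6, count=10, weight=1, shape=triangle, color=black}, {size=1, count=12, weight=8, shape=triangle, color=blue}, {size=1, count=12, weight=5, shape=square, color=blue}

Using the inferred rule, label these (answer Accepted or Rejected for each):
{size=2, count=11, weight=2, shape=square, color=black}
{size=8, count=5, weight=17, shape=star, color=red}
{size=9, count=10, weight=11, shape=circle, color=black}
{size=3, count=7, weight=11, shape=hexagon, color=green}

A rule that fits every label: shape is not triangle AND size ≥ 5 — true of each 'Accepted' example, false of each 'Rejected' one.

Rejected, Accepted, Accepted, Rejected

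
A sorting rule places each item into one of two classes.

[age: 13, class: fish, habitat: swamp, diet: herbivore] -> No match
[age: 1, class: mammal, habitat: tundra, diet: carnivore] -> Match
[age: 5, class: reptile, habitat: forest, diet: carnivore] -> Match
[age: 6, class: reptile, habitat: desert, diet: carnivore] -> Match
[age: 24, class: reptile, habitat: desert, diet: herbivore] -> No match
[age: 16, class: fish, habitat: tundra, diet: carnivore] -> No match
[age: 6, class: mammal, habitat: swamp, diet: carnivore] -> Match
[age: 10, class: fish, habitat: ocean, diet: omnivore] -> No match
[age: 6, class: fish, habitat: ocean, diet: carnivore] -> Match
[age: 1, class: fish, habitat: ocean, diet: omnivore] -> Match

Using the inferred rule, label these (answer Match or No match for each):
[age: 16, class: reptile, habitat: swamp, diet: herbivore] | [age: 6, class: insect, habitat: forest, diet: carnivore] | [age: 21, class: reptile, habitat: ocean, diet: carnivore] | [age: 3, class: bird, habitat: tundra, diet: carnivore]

No match, Match, No match, Match

Rule: age ≤ 6. This holds for each 'Match' example and fails for each 'No match' one.
[age: 16, class: reptile, habitat: swamp, diet: herbivore]: age = 16, lacks this property → No match.
[age: 6, class: insect, habitat: forest, diet: carnivore]: age = 6, passes → Match.
[age: 21, class: reptile, habitat: ocean, diet: carnivore]: age = 21, lacks this property → No match.
[age: 3, class: bird, habitat: tundra, diet: carnivore]: age = 3, passes → Match.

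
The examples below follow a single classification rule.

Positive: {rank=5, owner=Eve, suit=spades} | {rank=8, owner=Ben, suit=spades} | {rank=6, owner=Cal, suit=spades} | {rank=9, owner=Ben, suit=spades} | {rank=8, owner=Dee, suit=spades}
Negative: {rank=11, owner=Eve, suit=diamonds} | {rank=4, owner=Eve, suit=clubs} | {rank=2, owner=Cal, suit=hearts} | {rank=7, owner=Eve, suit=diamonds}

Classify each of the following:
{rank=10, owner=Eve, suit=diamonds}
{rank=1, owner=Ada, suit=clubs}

'Positive' ⟺ suit is spades.
Negative: {rank=10, owner=Eve, suit=diamonds}, since suit is diamonds. Negative: {rank=1, owner=Ada, suit=clubs}, since suit is clubs.

Negative, Negative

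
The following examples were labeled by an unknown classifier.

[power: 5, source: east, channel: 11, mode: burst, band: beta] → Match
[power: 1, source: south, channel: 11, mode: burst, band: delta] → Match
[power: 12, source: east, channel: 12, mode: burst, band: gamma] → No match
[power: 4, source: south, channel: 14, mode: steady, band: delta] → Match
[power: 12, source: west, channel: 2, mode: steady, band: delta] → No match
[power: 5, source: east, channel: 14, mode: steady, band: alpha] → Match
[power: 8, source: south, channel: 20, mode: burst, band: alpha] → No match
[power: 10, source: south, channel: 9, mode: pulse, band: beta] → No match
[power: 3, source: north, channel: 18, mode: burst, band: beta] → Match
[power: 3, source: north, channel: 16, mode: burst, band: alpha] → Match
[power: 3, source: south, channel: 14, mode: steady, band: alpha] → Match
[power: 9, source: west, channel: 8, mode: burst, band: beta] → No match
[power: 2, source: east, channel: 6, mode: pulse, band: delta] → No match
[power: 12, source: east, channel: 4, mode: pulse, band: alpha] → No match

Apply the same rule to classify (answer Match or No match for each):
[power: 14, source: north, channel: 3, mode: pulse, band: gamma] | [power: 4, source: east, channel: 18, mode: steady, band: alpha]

No match, Match

One predicate separates the groups cleanly: channel ≥ 8 AND power ≤ 5.
No match: [power: 14, source: north, channel: 3, mode: pulse, band: gamma], since channel = 3, power = 14. Match: [power: 4, source: east, channel: 18, mode: steady, band: alpha], since channel = 18, power = 4.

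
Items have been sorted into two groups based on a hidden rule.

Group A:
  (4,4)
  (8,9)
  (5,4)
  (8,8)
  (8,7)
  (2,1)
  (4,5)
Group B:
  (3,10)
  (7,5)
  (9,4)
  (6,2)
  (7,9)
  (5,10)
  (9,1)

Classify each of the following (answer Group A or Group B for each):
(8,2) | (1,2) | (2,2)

Group B, Group A, Group A

'Group A' ⟺ |first − second| ≤ 1.
(8,2) → |8−2| = 6 → Group B. (1,2) → |1−2| = 1 → Group A. (2,2) → |2−2| = 0 → Group A.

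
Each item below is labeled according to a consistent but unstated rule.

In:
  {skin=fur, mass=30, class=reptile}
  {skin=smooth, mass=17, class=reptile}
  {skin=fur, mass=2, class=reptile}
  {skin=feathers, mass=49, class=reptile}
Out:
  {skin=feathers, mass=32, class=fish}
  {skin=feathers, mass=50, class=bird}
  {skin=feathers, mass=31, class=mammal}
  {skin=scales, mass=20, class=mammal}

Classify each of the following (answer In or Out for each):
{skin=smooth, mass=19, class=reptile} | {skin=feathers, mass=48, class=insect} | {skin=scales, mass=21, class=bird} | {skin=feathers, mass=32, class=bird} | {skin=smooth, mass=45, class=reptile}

In, Out, Out, Out, In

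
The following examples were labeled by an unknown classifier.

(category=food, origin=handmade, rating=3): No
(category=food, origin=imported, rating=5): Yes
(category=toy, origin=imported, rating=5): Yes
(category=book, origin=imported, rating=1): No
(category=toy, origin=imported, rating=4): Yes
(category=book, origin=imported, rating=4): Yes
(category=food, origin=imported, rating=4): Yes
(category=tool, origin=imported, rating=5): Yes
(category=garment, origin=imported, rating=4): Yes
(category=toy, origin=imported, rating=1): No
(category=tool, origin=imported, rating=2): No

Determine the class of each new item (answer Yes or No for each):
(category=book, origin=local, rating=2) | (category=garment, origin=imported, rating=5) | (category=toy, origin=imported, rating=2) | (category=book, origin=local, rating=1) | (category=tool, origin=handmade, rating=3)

No, Yes, No, No, No

Rule: rating ≥ 4. This holds for each 'Yes' example and fails for each 'No' one.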